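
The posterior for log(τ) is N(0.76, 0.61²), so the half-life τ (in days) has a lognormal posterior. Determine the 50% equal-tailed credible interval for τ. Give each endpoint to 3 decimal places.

[1.417, 3.227]

On the log scale the 50% interval is 0.76 ± 0.674 × 0.61 = [0.3486, 1.1714].
Exponentiate: [e^0.3486, e^1.1714] = [1.417, 3.227].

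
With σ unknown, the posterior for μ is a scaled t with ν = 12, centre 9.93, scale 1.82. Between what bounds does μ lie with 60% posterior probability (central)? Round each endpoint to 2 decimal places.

The t_12 distribution is symmetric; the 60% interval is 9.93 ± t·1.82 with t_{0.8,12} = 0.873.
Half-width: 0.873 × 1.82 = 1.59.
9.93 − 1.59 = 8.34; 9.93 + 1.59 = 11.52.

[8.34, 11.52]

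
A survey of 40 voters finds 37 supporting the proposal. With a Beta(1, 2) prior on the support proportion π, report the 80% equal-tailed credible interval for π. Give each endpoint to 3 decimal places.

[0.819, 0.941]

Posterior: Beta(1+37, 2+3) = Beta(38, 5).
Equal-tailed 80% interval: the 0.1 and 0.9 quantiles of Beta(38, 5).
Posterior mean ≈ 0.884, SD ≈ 0.048; a Normal approximation gives roughly [0.822, 0.946].
Exact: F⁻¹(0.1) = 0.819; F⁻¹(0.9) = 0.941.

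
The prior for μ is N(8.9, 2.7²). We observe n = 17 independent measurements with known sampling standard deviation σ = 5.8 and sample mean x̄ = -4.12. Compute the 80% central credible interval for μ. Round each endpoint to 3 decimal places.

Posterior precision = 1/2.7² + 17/5.8² = 0.1372 + 0.5054 = 0.6425, so posterior SD = 1.2475.
Posterior mean = (8.9/2.7² + 17·-4.12/5.8²) / 0.6425 = -1.3403.
Interval: -1.3403 ± 1.282 × 1.2475 → [-2.939, 0.258].

[-2.939, 0.258]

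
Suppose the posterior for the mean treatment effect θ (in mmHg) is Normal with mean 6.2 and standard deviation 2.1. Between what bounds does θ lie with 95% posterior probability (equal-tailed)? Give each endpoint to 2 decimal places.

The posterior is symmetric, so the 95% equal-tailed interval is θ = 6.2 ± z·2.1 with z = 1.960.
Half-width: 1.960 × 2.1 = 4.12.
6.2 − 4.12 = 2.08; 6.2 + 4.12 = 10.32.

[2.08, 10.32]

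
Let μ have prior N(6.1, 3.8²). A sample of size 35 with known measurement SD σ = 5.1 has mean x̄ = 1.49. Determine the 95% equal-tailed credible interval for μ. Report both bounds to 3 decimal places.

[0.068, 3.363]

Posterior precision = 1/3.8² + 35/5.1² = 0.0693 + 1.3456 = 1.4149, so posterior SD = 0.8407.
Posterior mean = (6.1/3.8² + 35·1.49/5.1²) / 1.4149 = 1.7156.
Interval: 1.7156 ± 1.960 × 0.8407 → [0.068, 3.363].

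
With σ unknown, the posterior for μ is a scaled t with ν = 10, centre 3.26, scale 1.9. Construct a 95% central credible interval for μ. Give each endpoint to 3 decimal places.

The t_10 distribution is symmetric; the 95% interval is 3.26 ± t·1.9 with t_{0.975,10} = 2.228.
Half-width: 2.228 × 1.9 = 4.233.
3.26 − 4.233 = -0.973; 3.26 + 4.233 = 7.493.

[-0.973, 7.493]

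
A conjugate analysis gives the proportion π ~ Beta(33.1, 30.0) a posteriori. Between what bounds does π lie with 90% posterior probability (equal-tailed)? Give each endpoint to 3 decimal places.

Posterior: Beta(33.1, 30.0).
Equal-tailed 90% interval: the 0.05 and 0.95 quantiles of Beta(33.1, 30.0).
Posterior mean ≈ 0.525, SD ≈ 0.062; a Normal approximation gives roughly [0.422, 0.627].
Exact: F⁻¹(0.05) = 0.421; F⁻¹(0.95) = 0.627.

[0.421, 0.627]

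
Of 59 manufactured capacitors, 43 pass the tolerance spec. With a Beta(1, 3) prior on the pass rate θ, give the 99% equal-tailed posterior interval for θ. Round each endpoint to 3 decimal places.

[0.541, 0.832]

Posterior: Beta(1+43, 3+16) = Beta(44, 19).
Equal-tailed 99% interval: the 0.005 and 0.995 quantiles of Beta(44, 19).
Posterior mean ≈ 0.698, SD ≈ 0.057; a Normal approximation gives roughly [0.551, 0.846].
Exact: F⁻¹(0.005) = 0.541; F⁻¹(0.995) = 0.832.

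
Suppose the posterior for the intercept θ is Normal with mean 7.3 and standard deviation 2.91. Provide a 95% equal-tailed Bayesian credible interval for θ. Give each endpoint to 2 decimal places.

[1.60, 13.00]

The posterior is symmetric, so the 95% equal-tailed interval is θ = 7.3 ± z·2.91 with z = 1.960.
Half-width: 1.960 × 2.91 = 5.70.
7.3 − 5.70 = 1.60; 7.3 + 5.70 = 13.00.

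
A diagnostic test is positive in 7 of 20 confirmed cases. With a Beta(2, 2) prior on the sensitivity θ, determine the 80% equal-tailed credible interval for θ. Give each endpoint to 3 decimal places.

[0.252, 0.503]

Posterior: Beta(2+7, 2+13) = Beta(9, 15).
Equal-tailed 80% interval: the 0.1 and 0.9 quantiles of Beta(9, 15).
Posterior mean ≈ 0.375, SD ≈ 0.097; a Normal approximation gives roughly [0.251, 0.499].
Exact: F⁻¹(0.1) = 0.252; F⁻¹(0.9) = 0.503.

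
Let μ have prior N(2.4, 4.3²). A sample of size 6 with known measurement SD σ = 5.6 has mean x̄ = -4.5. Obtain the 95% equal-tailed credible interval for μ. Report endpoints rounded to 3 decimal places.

Posterior precision = 1/4.3² + 6/5.6² = 0.0541 + 0.1913 = 0.2454, so posterior SD = 2.0186.
Posterior mean = (2.4/4.3² + 6·-4.5/5.6²) / 0.2454 = -2.9794.
Interval: -2.9794 ± 1.960 × 2.0186 → [-6.936, 0.977].

[-6.936, 0.977]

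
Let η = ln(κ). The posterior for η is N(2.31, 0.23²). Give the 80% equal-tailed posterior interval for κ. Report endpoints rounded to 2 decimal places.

On the log scale the 80% interval is 2.31 ± 1.282 × 0.23 = [2.0152, 2.6048].
Exponentiate: [e^2.0152, e^2.6048] = [7.50, 13.53].

[7.50, 13.53]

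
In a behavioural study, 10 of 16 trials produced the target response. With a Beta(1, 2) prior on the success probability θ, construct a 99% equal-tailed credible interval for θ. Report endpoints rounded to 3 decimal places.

[0.293, 0.835]

Posterior: Beta(1+10, 2+6) = Beta(11, 8).
Equal-tailed 99% interval: the 0.005 and 0.995 quantiles of Beta(11, 8).
Posterior mean ≈ 0.579, SD ≈ 0.110; a Normal approximation gives roughly [0.295, 0.863].
Exact: F⁻¹(0.005) = 0.293; F⁻¹(0.995) = 0.835.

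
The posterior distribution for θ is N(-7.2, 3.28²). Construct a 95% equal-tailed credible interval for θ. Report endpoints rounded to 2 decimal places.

The posterior is symmetric, so the 95% equal-tailed interval is θ = -7.2 ± z·3.28 with z = 1.960.
Half-width: 1.960 × 3.28 = 6.43.
-7.2 − 6.43 = -13.63; -7.2 + 6.43 = -0.77.

[-13.63, -0.77]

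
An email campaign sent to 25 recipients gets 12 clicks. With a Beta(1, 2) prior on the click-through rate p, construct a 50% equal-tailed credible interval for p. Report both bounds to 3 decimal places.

[0.400, 0.528]

Posterior: Beta(1+12, 2+13) = Beta(13, 15).
Equal-tailed 50% interval: the 0.25 and 0.75 quantiles of Beta(13, 15).
Posterior mean ≈ 0.464, SD ≈ 0.093; a Normal approximation gives roughly [0.402, 0.527].
Exact: F⁻¹(0.25) = 0.400; F⁻¹(0.75) = 0.528.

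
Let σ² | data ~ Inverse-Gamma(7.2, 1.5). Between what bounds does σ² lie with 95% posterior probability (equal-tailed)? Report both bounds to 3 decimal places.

Inverse-Gamma(7.2, 1.5) quantiles: F⁻¹(0.025) and F⁻¹(0.975).
Equivalently, 1/σ² ~ Gamma(7.2, rate = 1.5); invert its 0.975 and 0.025 quantiles.
Posterior mean ≈ 0.242, SD ≈ 0.106; a Normal approximation gives roughly [0.034, 0.450].
Exact: lower = 0.112; upper = 0.510.

[0.112, 0.510]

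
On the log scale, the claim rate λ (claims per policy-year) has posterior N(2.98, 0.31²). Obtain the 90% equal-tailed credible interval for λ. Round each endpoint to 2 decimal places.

[11.82, 32.78]

On the log scale the 90% interval is 2.98 ± 1.645 × 0.31 = [2.4701, 3.4899].
Exponentiate: [e^2.4701, e^3.4899] = [11.82, 32.78].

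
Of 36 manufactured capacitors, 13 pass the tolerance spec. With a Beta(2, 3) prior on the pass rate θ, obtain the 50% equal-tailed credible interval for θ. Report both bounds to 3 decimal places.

Posterior: Beta(2+13, 3+23) = Beta(15, 26).
Equal-tailed 50% interval: the 0.25 and 0.75 quantiles of Beta(15, 26).
Posterior mean ≈ 0.366, SD ≈ 0.074; a Normal approximation gives roughly [0.316, 0.416].
Exact: F⁻¹(0.25) = 0.314; F⁻¹(0.75) = 0.416.

[0.314, 0.416]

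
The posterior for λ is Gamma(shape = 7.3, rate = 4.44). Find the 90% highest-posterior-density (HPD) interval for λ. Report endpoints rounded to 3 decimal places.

[0.673, 2.580]

The posterior is unimodal and skewed, so the HPD interval has equal density at both endpoints and is the shortest 90% interval.
Solving f(0.673) = f(2.580) with F(2.580) − F(0.673) = 0.90 gives [0.673, 2.580].
For comparison, the equal-tailed interval is [0.786, 2.756]; the HPD is narrower and shifted toward the mode.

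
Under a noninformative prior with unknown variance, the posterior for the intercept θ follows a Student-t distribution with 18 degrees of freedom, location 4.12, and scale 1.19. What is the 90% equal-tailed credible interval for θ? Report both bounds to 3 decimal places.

The t_18 distribution is symmetric; the 90% interval is 4.12 ± t·1.19 with t_{0.95,18} = 1.734.
Half-width: 1.734 × 1.19 = 2.064.
4.12 − 2.064 = 2.056; 4.12 + 2.064 = 6.184.

[2.056, 6.184]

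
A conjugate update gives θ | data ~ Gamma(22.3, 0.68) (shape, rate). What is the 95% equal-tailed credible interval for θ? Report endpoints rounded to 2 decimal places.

[20.62, 47.74]

Posterior: Gamma(shape 22.3, rate 0.68).
Equal-tailed 95% interval: Gamma(22.3, 0.68) quantiles at 0.025 and 0.975.
Posterior mean ≈ 32.79, SD ≈ 6.94; a Normal approximation gives roughly [19.18, 46.41].
Exact: lower = 20.62; upper = 47.74.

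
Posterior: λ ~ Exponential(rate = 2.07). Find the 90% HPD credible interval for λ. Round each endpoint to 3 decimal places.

The exponential density is strictly decreasing on [0, ∞), so the HPD interval is anchored at 0: [0, q] with P(λ ≤ q) = 0.90.
q = −ln(1 − 0.90) / 2.07 = 2.3026 / 2.07 = 1.112.

[0.000, 1.112]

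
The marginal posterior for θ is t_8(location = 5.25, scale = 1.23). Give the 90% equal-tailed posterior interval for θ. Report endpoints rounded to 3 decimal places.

The t_8 distribution is symmetric; the 90% interval is 5.25 ± t·1.23 with t_{0.95,8} = 1.860.
Half-width: 1.860 × 1.23 = 2.287.
5.25 − 2.287 = 2.963; 5.25 + 2.287 = 7.537.

[2.963, 7.537]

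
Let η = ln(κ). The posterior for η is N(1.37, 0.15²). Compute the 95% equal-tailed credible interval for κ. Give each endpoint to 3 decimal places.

[2.933, 5.280]

On the log scale the 95% interval is 1.37 ± 1.960 × 0.15 = [1.0760, 1.6640].
Exponentiate: [e^1.0760, e^1.6640] = [2.933, 5.280].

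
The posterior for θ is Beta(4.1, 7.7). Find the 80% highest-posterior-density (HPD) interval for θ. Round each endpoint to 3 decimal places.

The posterior is unimodal and skewed, so the HPD interval has equal density at both endpoints and is the shortest 80% interval.
Solving f(0.161) = f(0.506) with F(0.506) − F(0.161) = 0.80 gives [0.161, 0.506].
For comparison, the equal-tailed interval is [0.180, 0.528]; the HPD is narrower and shifted toward the mode.

[0.161, 0.506]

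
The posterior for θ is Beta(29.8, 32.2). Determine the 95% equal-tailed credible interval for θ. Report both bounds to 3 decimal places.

[0.358, 0.604]

Posterior: Beta(29.8, 32.2).
Equal-tailed 95% interval: the 0.025 and 0.975 quantiles of Beta(29.8, 32.2).
Posterior mean ≈ 0.481, SD ≈ 0.063; a Normal approximation gives roughly [0.357, 0.604].
Exact: F⁻¹(0.025) = 0.358; F⁻¹(0.975) = 0.604.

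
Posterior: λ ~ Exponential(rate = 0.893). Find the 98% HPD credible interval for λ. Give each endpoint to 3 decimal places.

The exponential density is strictly decreasing on [0, ∞), so the HPD interval is anchored at 0: [0, q] with P(λ ≤ q) = 0.98.
q = −ln(1 − 0.98) / 0.893 = 3.9120 / 0.893 = 4.381.

[0.000, 4.381]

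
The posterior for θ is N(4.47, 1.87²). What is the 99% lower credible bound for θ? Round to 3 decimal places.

Need L with P(θ ≥ L) = 0.99: L = 4.47 − z_{0.01}·1.87.
z = 2.326; L = 4.47 − 2.326 × 1.87 = 0.120.

0.120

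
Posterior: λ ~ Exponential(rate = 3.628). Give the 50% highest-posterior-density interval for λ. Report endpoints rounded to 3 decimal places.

The exponential density is strictly decreasing on [0, ∞), so the HPD interval is anchored at 0: [0, q] with P(λ ≤ q) = 0.50.
q = −ln(1 − 0.50) / 3.628 = 0.6931 / 3.628 = 0.191.

[0.000, 0.191]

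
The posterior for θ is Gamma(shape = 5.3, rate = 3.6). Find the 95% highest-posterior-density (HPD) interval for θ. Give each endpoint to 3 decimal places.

[0.380, 2.740]

The posterior is unimodal and skewed, so the HPD interval has equal density at both endpoints and is the shortest 95% interval.
Solving f(0.380) = f(2.740) with F(2.740) − F(0.380) = 0.95 gives [0.380, 2.740].
For comparison, the equal-tailed interval is [0.498, 2.965]; the HPD is narrower and shifted toward the mode.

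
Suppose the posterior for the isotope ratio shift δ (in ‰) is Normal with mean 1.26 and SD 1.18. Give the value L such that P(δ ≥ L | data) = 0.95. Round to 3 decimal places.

Need L with P(δ ≥ L) = 0.95: L = 1.26 − z_{0.05}·1.18.
z = 1.645; L = 1.26 − 1.645 × 1.18 = -0.681.

-0.681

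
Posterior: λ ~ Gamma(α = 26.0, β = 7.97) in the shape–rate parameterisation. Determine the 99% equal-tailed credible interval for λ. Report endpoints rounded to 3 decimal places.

Posterior: Gamma(shape 26.0, rate 7.97).
Equal-tailed 99% interval: Gamma(26.0, 7.97) quantiles at 0.005 and 0.995.
Posterior mean ≈ 3.262, SD ≈ 0.640; a Normal approximation gives roughly [1.614, 4.910].
Exact: lower = 1.850; upper = 5.144.

[1.850, 5.144]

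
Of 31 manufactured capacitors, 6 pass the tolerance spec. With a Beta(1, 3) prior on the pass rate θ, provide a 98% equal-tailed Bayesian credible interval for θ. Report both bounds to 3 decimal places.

[0.073, 0.377]

Posterior: Beta(1+6, 3+25) = Beta(7, 28).
Equal-tailed 98% interval: the 0.01 and 0.99 quantiles of Beta(7, 28).
Posterior mean ≈ 0.200, SD ≈ 0.067; a Normal approximation gives roughly [0.045, 0.355].
Exact: F⁻¹(0.01) = 0.073; F⁻¹(0.99) = 0.377.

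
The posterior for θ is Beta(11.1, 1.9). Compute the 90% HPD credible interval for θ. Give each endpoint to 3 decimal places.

The posterior is unimodal and skewed, so the HPD interval has equal density at both endpoints and is the shortest 90% interval.
Solving f(0.719) = f(0.992) with F(0.992) − F(0.719) = 0.90 gives [0.719, 0.992].
For comparison, the equal-tailed interval is [0.672, 0.973]; the HPD is narrower and shifted toward the mode.

[0.719, 0.992]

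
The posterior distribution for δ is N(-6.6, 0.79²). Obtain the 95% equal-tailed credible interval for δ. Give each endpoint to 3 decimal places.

[-8.148, -5.052]

The posterior is symmetric, so the 95% equal-tailed interval is δ = -6.6 ± z·0.79 with z = 1.960.
Half-width: 1.960 × 0.79 = 1.548.
-6.6 − 1.548 = -8.148; -6.6 + 1.548 = -5.052.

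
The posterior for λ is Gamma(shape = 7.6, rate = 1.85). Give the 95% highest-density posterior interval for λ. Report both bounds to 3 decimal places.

[1.471, 7.074]

The posterior is unimodal and skewed, so the HPD interval has equal density at both endpoints and is the shortest 95% interval.
Solving f(1.471) = f(7.074) with F(7.074) − F(1.471) = 0.95 gives [1.471, 7.074].
For comparison, the equal-tailed interval is [1.727, 7.503]; the HPD is narrower and shifted toward the mode.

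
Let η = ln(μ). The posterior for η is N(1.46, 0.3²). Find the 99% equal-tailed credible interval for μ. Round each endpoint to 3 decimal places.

On the log scale the 99% interval is 1.46 ± 2.576 × 0.3 = [0.6873, 2.2327].
Exponentiate: [e^0.6873, e^2.2327] = [1.988, 9.325].

[1.988, 9.325]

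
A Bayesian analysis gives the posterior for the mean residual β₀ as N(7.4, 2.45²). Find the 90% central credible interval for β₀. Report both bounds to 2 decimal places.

The posterior is symmetric, so the 90% equal-tailed interval is β₀ = 7.4 ± z·2.45 with z = 1.645.
Half-width: 1.645 × 2.45 = 4.03.
7.4 − 4.03 = 3.37; 7.4 + 4.03 = 11.43.

[3.37, 11.43]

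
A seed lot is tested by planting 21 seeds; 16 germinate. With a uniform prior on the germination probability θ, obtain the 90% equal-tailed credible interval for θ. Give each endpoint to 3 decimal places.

Posterior: Beta(1+16, 1+5) = Beta(17, 6).
Equal-tailed 90% interval: the 0.05 and 0.95 quantiles of Beta(17, 6).
Posterior mean ≈ 0.739, SD ≈ 0.090; a Normal approximation gives roughly [0.592, 0.887].
Exact: F⁻¹(0.05) = 0.580; F⁻¹(0.95) = 0.874.

[0.580, 0.874]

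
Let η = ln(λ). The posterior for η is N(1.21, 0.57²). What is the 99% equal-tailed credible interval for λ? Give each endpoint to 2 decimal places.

[0.77, 14.56]

On the log scale the 99% interval is 1.21 ± 2.576 × 0.57 = [-0.2582, 2.6782].
Exponentiate: [e^-0.2582, e^2.6782] = [0.77, 14.56].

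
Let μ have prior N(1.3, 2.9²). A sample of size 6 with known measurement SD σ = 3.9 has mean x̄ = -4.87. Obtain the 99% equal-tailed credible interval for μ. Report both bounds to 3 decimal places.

[-7.036, 0.154]

Posterior precision = 1/2.9² + 6/3.9² = 0.1189 + 0.3945 = 0.5134, so posterior SD = 1.3957.
Posterior mean = (1.3/2.9² + 6·-4.87/3.9²) / 0.5134 = -3.4410.
Interval: -3.4410 ± 2.576 × 1.3957 → [-7.036, 0.154].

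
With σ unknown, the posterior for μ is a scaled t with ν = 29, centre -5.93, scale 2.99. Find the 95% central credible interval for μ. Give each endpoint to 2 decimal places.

The t_29 distribution is symmetric; the 95% interval is -5.93 ± t·2.99 with t_{0.975,29} = 2.045.
Half-width: 2.045 × 2.99 = 6.12.
-5.93 − 6.12 = -12.05; -5.93 + 6.12 = 0.19.

[-12.05, 0.19]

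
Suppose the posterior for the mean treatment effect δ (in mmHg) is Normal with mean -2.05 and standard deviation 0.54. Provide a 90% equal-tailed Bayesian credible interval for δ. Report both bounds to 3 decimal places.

[-2.938, -1.162]

The posterior is symmetric, so the 90% equal-tailed interval is δ = -2.05 ± z·0.54 with z = 1.645.
Half-width: 1.645 × 0.54 = 0.888.
-2.05 − 0.888 = -2.938; -2.05 + 0.888 = -1.162.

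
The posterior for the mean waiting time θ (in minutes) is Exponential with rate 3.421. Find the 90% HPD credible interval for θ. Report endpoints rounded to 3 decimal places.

The exponential density is strictly decreasing on [0, ∞), so the HPD interval is anchored at 0: [0, q] with P(θ ≤ q) = 0.90.
q = −ln(1 − 0.90) / 3.421 = 2.3026 / 3.421 = 0.673.

[0.000, 0.673]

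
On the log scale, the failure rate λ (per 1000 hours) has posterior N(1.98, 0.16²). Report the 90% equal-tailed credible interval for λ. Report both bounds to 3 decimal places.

On the log scale the 90% interval is 1.98 ± 1.645 × 0.16 = [1.7168, 2.2432].
Exponentiate: [e^1.7168, e^2.2432] = [5.567, 9.423].

[5.567, 9.423]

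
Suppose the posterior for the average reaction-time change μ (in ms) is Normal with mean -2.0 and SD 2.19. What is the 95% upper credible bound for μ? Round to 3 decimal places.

1.602

Need U with P(μ ≤ U) = 0.95: U = -2.0 + z_{0.05}·2.19.
z = 1.645; U = -2.0 + 1.645 × 2.19 = 1.602.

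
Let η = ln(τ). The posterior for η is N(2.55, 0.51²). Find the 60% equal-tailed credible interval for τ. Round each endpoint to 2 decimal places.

[8.34, 19.67]

On the log scale the 60% interval is 2.55 ± 0.842 × 0.51 = [2.1208, 2.9792].
Exponentiate: [e^2.1208, e^2.9792] = [8.34, 19.67].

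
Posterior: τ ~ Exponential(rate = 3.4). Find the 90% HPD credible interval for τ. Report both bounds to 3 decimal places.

The exponential density is strictly decreasing on [0, ∞), so the HPD interval is anchored at 0: [0, q] with P(τ ≤ q) = 0.90.
q = −ln(1 − 0.90) / 3.4 = 2.3026 / 3.4 = 0.677.

[0.000, 0.677]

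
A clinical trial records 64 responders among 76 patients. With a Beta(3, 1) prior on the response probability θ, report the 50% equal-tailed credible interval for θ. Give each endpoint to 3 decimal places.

Posterior: Beta(3+64, 1+12) = Beta(67, 13).
Equal-tailed 50% interval: the 0.25 and 0.75 quantiles of Beta(67, 13).
Posterior mean ≈ 0.838, SD ≈ 0.041; a Normal approximation gives roughly [0.810, 0.865].
Exact: F⁻¹(0.25) = 0.811; F⁻¹(0.75) = 0.867.

[0.811, 0.867]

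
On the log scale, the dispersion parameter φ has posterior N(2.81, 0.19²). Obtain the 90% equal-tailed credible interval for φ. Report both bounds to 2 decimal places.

On the log scale the 90% interval is 2.81 ± 1.645 × 0.19 = [2.4975, 3.1225].
Exponentiate: [e^2.4975, e^3.1225] = [12.15, 22.70].

[12.15, 22.70]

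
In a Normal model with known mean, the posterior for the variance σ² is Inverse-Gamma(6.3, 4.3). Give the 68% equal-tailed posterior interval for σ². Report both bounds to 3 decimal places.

Inverse-Gamma(6.3, 4.3) quantiles: F⁻¹(0.16) and F⁻¹(0.84).
Equivalently, 1/σ² ~ Gamma(6.3, rate = 4.3); invert its 0.84 and 0.16 quantiles.
Posterior mean ≈ 0.811, SD ≈ 0.391; a Normal approximation gives roughly [0.422, 1.200].
Exact: lower = 0.493; upper = 1.112.

[0.493, 1.112]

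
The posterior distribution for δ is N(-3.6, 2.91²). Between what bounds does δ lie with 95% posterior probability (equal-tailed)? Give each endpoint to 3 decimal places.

The posterior is symmetric, so the 95% equal-tailed interval is δ = -3.6 ± z·2.91 with z = 1.960.
Half-width: 1.960 × 2.91 = 5.703.
-3.6 − 5.703 = -9.303; -3.6 + 5.703 = 2.103.

[-9.303, 2.103]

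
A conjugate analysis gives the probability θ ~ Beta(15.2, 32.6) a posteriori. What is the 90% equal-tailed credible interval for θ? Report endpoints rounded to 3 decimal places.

[0.213, 0.432]

Posterior: Beta(15.2, 32.6).
Equal-tailed 90% interval: the 0.05 and 0.95 quantiles of Beta(15.2, 32.6).
Posterior mean ≈ 0.318, SD ≈ 0.067; a Normal approximation gives roughly [0.208, 0.428].
Exact: F⁻¹(0.05) = 0.213; F⁻¹(0.95) = 0.432.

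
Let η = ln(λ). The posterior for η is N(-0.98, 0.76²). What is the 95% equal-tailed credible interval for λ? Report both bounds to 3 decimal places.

[0.085, 1.665]

On the log scale the 95% interval is -0.98 ± 1.960 × 0.76 = [-2.4696, 0.5096].
Exponentiate: [e^-2.4696, e^0.5096] = [0.085, 1.665].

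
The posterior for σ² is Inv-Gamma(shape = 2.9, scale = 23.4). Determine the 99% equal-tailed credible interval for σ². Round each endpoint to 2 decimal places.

Inverse-Gamma(2.9, 23.4) quantiles: F⁻¹(0.005) and F⁻¹(0.995).
Equivalently, 1/σ² ~ Gamma(2.9, rate = 23.4); invert its 0.995 and 0.005 quantiles.
Posterior mean ≈ 12.32, SD ≈ 12.98; a Normal approximation gives roughly [-21.12, 45.76].
Exact: lower = 2.57; upper = 75.64.

[2.57, 75.64]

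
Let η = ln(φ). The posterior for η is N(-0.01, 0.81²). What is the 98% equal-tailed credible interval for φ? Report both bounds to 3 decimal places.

[0.150, 6.517]

On the log scale the 98% interval is -0.01 ± 2.326 × 0.81 = [-1.8943, 1.8743].
Exponentiate: [e^-1.8943, e^1.8743] = [0.150, 6.517].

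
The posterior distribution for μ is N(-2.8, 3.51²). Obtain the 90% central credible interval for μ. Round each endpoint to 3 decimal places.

The posterior is symmetric, so the 90% equal-tailed interval is μ = -2.8 ± z·3.51 with z = 1.645.
Half-width: 1.645 × 3.51 = 5.773.
-2.8 − 5.773 = -8.573; -2.8 + 5.773 = 2.973.

[-8.573, 2.973]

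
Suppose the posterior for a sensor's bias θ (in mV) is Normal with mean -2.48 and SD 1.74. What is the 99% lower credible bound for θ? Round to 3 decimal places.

Need L with P(θ ≥ L) = 0.99: L = -2.48 − z_{0.01}·1.74.
z = 2.326; L = -2.48 − 2.326 × 1.74 = -6.528.

-6.528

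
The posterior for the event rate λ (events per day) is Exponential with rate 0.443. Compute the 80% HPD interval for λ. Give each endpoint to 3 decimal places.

[0.000, 3.633]

The exponential density is strictly decreasing on [0, ∞), so the HPD interval is anchored at 0: [0, q] with P(λ ≤ q) = 0.80.
q = −ln(1 − 0.80) / 0.443 = 1.6094 / 0.443 = 3.633.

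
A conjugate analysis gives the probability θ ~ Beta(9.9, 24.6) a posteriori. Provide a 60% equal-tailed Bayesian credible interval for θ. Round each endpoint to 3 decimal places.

Posterior: Beta(9.9, 24.6).
Equal-tailed 60% interval: the 0.2 and 0.8 quantiles of Beta(9.9, 24.6).
Posterior mean ≈ 0.287, SD ≈ 0.076; a Normal approximation gives roughly [0.223, 0.351].
Exact: F⁻¹(0.2) = 0.221; F⁻¹(0.8) = 0.350.

[0.221, 0.350]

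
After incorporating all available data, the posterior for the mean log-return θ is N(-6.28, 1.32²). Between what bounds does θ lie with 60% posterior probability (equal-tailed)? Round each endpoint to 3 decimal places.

The posterior is symmetric, so the 60% equal-tailed interval is θ = -6.28 ± z·1.32 with z = 0.842.
Half-width: 0.842 × 1.32 = 1.111.
-6.28 − 1.111 = -7.391; -6.28 + 1.111 = -5.169.

[-7.391, -5.169]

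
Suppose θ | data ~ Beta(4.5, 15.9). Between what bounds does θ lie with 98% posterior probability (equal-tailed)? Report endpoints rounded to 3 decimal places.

Posterior: Beta(4.5, 15.9).
Equal-tailed 98% interval: the 0.01 and 0.99 quantiles of Beta(4.5, 15.9).
Posterior mean ≈ 0.221, SD ≈ 0.090; a Normal approximation gives roughly [0.012, 0.429].
Exact: F⁻¹(0.01) = 0.058; F⁻¹(0.99) = 0.461.

[0.058, 0.461]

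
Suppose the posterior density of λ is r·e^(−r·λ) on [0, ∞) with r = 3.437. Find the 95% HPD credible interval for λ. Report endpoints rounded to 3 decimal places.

The exponential density is strictly decreasing on [0, ∞), so the HPD interval is anchored at 0: [0, q] with P(λ ≤ q) = 0.95.
q = −ln(1 − 0.95) / 3.437 = 2.9957 / 3.437 = 0.872.

[0.000, 0.872]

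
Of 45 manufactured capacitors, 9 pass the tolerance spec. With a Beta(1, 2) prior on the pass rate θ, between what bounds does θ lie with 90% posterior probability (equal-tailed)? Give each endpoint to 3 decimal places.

Posterior: Beta(1+9, 2+36) = Beta(10, 38).
Equal-tailed 90% interval: the 0.05 and 0.95 quantiles of Beta(10, 38).
Posterior mean ≈ 0.208, SD ≈ 0.058; a Normal approximation gives roughly [0.113, 0.304].
Exact: F⁻¹(0.05) = 0.120; F⁻¹(0.95) = 0.310.

[0.120, 0.310]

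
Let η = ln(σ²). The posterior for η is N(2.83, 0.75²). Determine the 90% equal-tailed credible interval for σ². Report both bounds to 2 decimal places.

[4.94, 58.19]

On the log scale the 90% interval is 2.83 ± 1.645 × 0.75 = [1.5964, 4.0636].
Exponentiate: [e^1.5964, e^4.0636] = [4.94, 58.19].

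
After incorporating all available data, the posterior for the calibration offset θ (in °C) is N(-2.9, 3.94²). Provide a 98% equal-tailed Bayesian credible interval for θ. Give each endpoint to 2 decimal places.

The posterior is symmetric, so the 98% equal-tailed interval is θ = -2.9 ± z·3.94 with z = 2.326.
Half-width: 2.326 × 3.94 = 9.17.
-2.9 − 9.17 = -12.07; -2.9 + 9.17 = 6.27.

[-12.07, 6.27]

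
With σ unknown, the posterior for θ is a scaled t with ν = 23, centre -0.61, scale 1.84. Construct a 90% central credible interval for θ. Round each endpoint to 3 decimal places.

[-3.764, 2.544]

The t_23 distribution is symmetric; the 90% interval is -0.61 ± t·1.84 with t_{0.95,23} = 1.714.
Half-width: 1.714 × 1.84 = 3.154.
-0.61 − 3.154 = -3.764; -0.61 + 3.154 = 2.544.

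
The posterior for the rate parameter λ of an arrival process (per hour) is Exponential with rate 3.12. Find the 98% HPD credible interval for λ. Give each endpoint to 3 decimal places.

[0.000, 1.254]

The exponential density is strictly decreasing on [0, ∞), so the HPD interval is anchored at 0: [0, q] with P(λ ≤ q) = 0.98.
q = −ln(1 − 0.98) / 3.12 = 3.9120 / 3.12 = 1.254.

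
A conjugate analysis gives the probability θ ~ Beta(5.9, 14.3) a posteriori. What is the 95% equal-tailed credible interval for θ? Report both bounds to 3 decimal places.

Posterior: Beta(5.9, 14.3).
Equal-tailed 95% interval: the 0.025 and 0.975 quantiles of Beta(5.9, 14.3).
Posterior mean ≈ 0.292, SD ≈ 0.099; a Normal approximation gives roughly [0.099, 0.486].
Exact: F⁻¹(0.025) = 0.121; F⁻¹(0.975) = 0.502.

[0.121, 0.502]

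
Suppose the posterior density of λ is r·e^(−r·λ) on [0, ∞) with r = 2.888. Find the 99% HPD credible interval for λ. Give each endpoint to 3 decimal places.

[0.000, 1.595]

The exponential density is strictly decreasing on [0, ∞), so the HPD interval is anchored at 0: [0, q] with P(λ ≤ q) = 0.99.
q = −ln(1 − 0.99) / 2.888 = 4.6052 / 2.888 = 1.595.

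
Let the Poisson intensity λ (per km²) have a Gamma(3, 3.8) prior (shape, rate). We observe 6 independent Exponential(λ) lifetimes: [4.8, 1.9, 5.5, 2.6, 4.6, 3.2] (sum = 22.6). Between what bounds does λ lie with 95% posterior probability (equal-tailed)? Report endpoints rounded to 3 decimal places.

[0.156, 0.597]

Posterior: Gamma(3+6, 3.8+22.6) = Gamma(9, 26.4) (shape, rate).
Equal-tailed 95% interval: Gamma(9, 26.4) quantiles at 0.025 and 0.975.
Posterior mean ≈ 0.341, SD ≈ 0.114; a Normal approximation gives roughly [0.118, 0.564].
Exact: lower = 0.156; upper = 0.597.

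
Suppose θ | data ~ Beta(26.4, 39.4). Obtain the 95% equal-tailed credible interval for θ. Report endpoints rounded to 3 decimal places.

[0.287, 0.521]

Posterior: Beta(26.4, 39.4).
Equal-tailed 95% interval: the 0.025 and 0.975 quantiles of Beta(26.4, 39.4).
Posterior mean ≈ 0.401, SD ≈ 0.060; a Normal approximation gives roughly [0.284, 0.519].
Exact: F⁻¹(0.025) = 0.287; F⁻¹(0.975) = 0.521.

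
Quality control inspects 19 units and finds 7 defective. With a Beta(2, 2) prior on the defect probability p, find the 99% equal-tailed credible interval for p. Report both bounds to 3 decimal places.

Posterior: Beta(2+7, 2+12) = Beta(9, 14).
Equal-tailed 99% interval: the 0.005 and 0.995 quantiles of Beta(9, 14).
Posterior mean ≈ 0.391, SD ≈ 0.100; a Normal approximation gives roughly [0.135, 0.648].
Exact: F⁻¹(0.005) = 0.162; F⁻¹(0.995) = 0.655.

[0.162, 0.655]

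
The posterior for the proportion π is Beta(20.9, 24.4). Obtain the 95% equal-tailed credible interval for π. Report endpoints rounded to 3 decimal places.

[0.320, 0.606]

Posterior: Beta(20.9, 24.4).
Equal-tailed 95% interval: the 0.025 and 0.975 quantiles of Beta(20.9, 24.4).
Posterior mean ≈ 0.461, SD ≈ 0.073; a Normal approximation gives roughly [0.318, 0.605].
Exact: F⁻¹(0.025) = 0.320; F⁻¹(0.975) = 0.606.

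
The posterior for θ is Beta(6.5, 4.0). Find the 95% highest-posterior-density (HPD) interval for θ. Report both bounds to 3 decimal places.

The posterior is unimodal and skewed, so the HPD interval has equal density at both endpoints and is the shortest 95% interval.
Solving f(0.342) = f(0.885) with F(0.885) − F(0.342) = 0.95 gives [0.342, 0.885].
For comparison, the equal-tailed interval is [0.324, 0.871]; the HPD is narrower and shifted toward the mode.

[0.342, 0.885]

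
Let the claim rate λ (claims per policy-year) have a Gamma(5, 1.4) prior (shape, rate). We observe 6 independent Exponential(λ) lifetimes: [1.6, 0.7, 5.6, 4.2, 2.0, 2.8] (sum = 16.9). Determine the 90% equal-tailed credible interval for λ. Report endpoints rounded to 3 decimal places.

Posterior: Gamma(5+6, 1.4+16.9) = Gamma(11, 18.3) (shape, rate).
Equal-tailed 90% interval: Gamma(11, 18.3) quantiles at 0.05 and 0.95.
Posterior mean ≈ 0.601, SD ≈ 0.181; a Normal approximation gives roughly [0.303, 0.899].
Exact: lower = 0.337; upper = 0.927.

[0.337, 0.927]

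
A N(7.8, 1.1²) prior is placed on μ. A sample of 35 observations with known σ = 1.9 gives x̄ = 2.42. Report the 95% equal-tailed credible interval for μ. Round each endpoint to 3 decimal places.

Posterior precision = 1/1.1² + 35/1.9² = 0.8264 + 9.6953 = 10.5217, so posterior SD = 0.3083.
Posterior mean = (7.8/1.1² + 35·2.42/1.9²) / 10.5217 = 2.8426.
Interval: 2.8426 ± 1.960 × 0.3083 → [2.238, 3.447].

[2.238, 3.447]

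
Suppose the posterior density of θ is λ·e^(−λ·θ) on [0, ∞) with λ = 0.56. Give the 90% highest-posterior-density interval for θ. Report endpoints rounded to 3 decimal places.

[0.000, 4.112]

The exponential density is strictly decreasing on [0, ∞), so the HPD interval is anchored at 0: [0, q] with P(θ ≤ q) = 0.90.
q = −ln(1 − 0.90) / 0.56 = 2.3026 / 0.56 = 4.112.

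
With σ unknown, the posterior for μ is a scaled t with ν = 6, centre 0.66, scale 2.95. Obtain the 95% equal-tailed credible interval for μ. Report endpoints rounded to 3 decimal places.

The t_6 distribution is symmetric; the 95% interval is 0.66 ± t·2.95 with t_{0.975,6} = 2.447.
Half-width: 2.447 × 2.95 = 7.218.
0.66 − 7.218 = -6.558; 0.66 + 7.218 = 7.878.

[-6.558, 7.878]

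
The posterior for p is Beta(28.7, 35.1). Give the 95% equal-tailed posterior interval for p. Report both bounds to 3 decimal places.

[0.331, 0.572]

Posterior: Beta(28.7, 35.1).
Equal-tailed 95% interval: the 0.025 and 0.975 quantiles of Beta(28.7, 35.1).
Posterior mean ≈ 0.450, SD ≈ 0.062; a Normal approximation gives roughly [0.329, 0.571].
Exact: F⁻¹(0.025) = 0.331; F⁻¹(0.975) = 0.572.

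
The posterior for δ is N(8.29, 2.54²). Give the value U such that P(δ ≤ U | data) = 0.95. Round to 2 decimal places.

Need U with P(δ ≤ U) = 0.95: U = 8.29 + z_{0.05}·2.54.
z = 1.645; U = 8.29 + 1.645 × 2.54 = 12.47.

12.47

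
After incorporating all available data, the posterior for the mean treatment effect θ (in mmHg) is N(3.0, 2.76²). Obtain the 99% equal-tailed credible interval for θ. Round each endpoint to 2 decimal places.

[-4.11, 10.11]

The posterior is symmetric, so the 99% equal-tailed interval is θ = 3.0 ± z·2.76 with z = 2.576.
Half-width: 2.576 × 2.76 = 7.11.
3.0 − 7.11 = -4.11; 3.0 + 7.11 = 10.11.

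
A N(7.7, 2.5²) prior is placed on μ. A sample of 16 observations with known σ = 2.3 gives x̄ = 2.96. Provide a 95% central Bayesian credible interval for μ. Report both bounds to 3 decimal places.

[2.100, 4.296]

Posterior precision = 1/2.5² + 16/2.3² = 0.1600 + 3.0246 = 3.1846, so posterior SD = 0.5604.
Posterior mean = (7.7/2.5² + 16·2.96/2.3²) / 3.1846 = 3.1981.
Interval: 3.1981 ± 1.960 × 0.5604 → [2.100, 4.296].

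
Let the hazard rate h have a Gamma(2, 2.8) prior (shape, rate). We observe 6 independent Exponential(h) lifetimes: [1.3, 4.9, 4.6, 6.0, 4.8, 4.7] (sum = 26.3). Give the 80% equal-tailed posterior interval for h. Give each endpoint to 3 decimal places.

Posterior: Gamma(2+6, 2.8+26.3) = Gamma(8, 29.1) (shape, rate).
Equal-tailed 80% interval: Gamma(8, 29.1) quantiles at 0.1 and 0.9.
Posterior mean ≈ 0.275, SD ≈ 0.097; a Normal approximation gives roughly [0.150, 0.399].
Exact: lower = 0.160; upper = 0.404.

[0.160, 0.404]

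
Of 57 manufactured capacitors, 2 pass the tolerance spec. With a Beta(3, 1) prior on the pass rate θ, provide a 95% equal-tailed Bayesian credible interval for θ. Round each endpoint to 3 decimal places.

Posterior: Beta(3+2, 1+55) = Beta(5, 56).
Equal-tailed 95% interval: the 0.025 and 0.975 quantiles of Beta(5, 56).
Posterior mean ≈ 0.082, SD ≈ 0.035; a Normal approximation gives roughly [0.014, 0.150].
Exact: F⁻¹(0.025) = 0.028; F⁻¹(0.975) = 0.162.

[0.028, 0.162]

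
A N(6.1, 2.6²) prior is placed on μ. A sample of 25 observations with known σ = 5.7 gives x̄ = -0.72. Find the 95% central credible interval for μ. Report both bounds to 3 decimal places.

[-1.667, 2.426]

Posterior precision = 1/2.6² + 25/5.7² = 0.1479 + 0.7695 = 0.9174, so posterior SD = 1.0441.
Posterior mean = (6.1/2.6² + 25·-0.72/5.7²) / 0.9174 = 0.3797.
Interval: 0.3797 ± 1.960 × 1.0441 → [-1.667, 2.426].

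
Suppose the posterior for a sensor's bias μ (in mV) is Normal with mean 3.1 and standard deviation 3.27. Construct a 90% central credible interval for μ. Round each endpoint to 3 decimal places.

[-2.279, 8.479]

The posterior is symmetric, so the 90% equal-tailed interval is μ = 3.1 ± z·3.27 with z = 1.645.
Half-width: 1.645 × 3.27 = 5.379.
3.1 − 5.379 = -2.279; 3.1 + 5.379 = 8.479.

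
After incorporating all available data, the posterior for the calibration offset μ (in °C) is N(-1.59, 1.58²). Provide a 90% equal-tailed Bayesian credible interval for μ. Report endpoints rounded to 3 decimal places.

The posterior is symmetric, so the 90% equal-tailed interval is μ = -1.59 ± z·1.58 with z = 1.645.
Half-width: 1.645 × 1.58 = 2.599.
-1.59 − 2.599 = -4.189; -1.59 + 2.599 = 1.009.

[-4.189, 1.009]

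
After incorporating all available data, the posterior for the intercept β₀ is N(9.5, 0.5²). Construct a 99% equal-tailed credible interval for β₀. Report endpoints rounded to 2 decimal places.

[8.21, 10.79]

The posterior is symmetric, so the 99% equal-tailed interval is β₀ = 9.5 ± z·0.5 with z = 2.576.
Half-width: 2.576 × 0.5 = 1.29.
9.5 − 1.29 = 8.21; 9.5 + 1.29 = 10.79.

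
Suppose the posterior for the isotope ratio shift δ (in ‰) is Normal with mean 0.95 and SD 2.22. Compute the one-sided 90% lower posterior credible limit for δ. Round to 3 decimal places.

Need L with P(δ ≥ L) = 0.90: L = 0.95 − z_{0.1}·2.22.
z = 1.282; L = 0.95 − 1.282 × 2.22 = -1.895.

-1.895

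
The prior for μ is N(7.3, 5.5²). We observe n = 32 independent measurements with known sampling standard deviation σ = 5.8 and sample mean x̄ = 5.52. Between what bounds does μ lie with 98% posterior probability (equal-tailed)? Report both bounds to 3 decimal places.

[3.235, 7.925]

Posterior precision = 1/5.5² + 32/5.8² = 0.0331 + 0.9512 = 0.9843, so posterior SD = 1.0079.
Posterior mean = (7.3/5.5² + 32·5.52/5.8²) / 0.9843 = 5.5798.
Interval: 5.5798 ± 2.326 × 1.0079 → [3.235, 7.925].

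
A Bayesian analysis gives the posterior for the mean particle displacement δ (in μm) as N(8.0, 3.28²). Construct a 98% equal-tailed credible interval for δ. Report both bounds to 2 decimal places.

The posterior is symmetric, so the 98% equal-tailed interval is δ = 8.0 ± z·3.28 with z = 2.326.
Half-width: 2.326 × 3.28 = 7.63.
8.0 − 7.63 = 0.37; 8.0 + 7.63 = 15.63.

[0.37, 15.63]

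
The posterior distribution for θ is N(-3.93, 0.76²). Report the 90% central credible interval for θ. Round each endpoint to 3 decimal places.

[-5.180, -2.680]

The posterior is symmetric, so the 90% equal-tailed interval is θ = -3.93 ± z·0.76 with z = 1.645.
Half-width: 1.645 × 0.76 = 1.250.
-3.93 − 1.250 = -5.180; -3.93 + 1.250 = -2.680.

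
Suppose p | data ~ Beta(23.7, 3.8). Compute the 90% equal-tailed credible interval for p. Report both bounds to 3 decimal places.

Posterior: Beta(23.7, 3.8).
Equal-tailed 90% interval: the 0.05 and 0.95 quantiles of Beta(23.7, 3.8).
Posterior mean ≈ 0.862, SD ≈ 0.065; a Normal approximation gives roughly [0.755, 0.968].
Exact: F⁻¹(0.05) = 0.742; F⁻¹(0.95) = 0.951.

[0.742, 0.951]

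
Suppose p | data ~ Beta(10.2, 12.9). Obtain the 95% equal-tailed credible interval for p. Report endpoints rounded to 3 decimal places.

Posterior: Beta(10.2, 12.9).
Equal-tailed 95% interval: the 0.025 and 0.975 quantiles of Beta(10.2, 12.9).
Posterior mean ≈ 0.442, SD ≈ 0.101; a Normal approximation gives roughly [0.243, 0.640].
Exact: F⁻¹(0.025) = 0.250; F⁻¹(0.975) = 0.643.

[0.250, 0.643]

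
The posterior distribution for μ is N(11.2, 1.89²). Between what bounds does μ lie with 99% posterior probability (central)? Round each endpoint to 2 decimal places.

The posterior is symmetric, so the 99% equal-tailed interval is μ = 11.2 ± z·1.89 with z = 2.576.
Half-width: 2.576 × 1.89 = 4.87.
11.2 − 4.87 = 6.33; 11.2 + 4.87 = 16.07.

[6.33, 16.07]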